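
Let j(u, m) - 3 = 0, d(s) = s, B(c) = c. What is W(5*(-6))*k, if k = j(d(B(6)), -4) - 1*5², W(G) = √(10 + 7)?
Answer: -22*√17 ≈ -90.708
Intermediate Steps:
W(G) = √17
j(u, m) = 3 (j(u, m) = 3 + 0 = 3)
k = -22 (k = 3 - 1*5² = 3 - 1*25 = 3 - 25 = -22)
W(5*(-6))*k = √17*(-22) = -22*√17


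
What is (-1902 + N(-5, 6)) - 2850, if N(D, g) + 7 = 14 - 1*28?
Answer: -4773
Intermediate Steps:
N(D, g) = -21 (N(D, g) = -7 + (14 - 1*28) = -7 + (14 - 28) = -7 - 14 = -21)
(-1902 + N(-5, 6)) - 2850 = (-1902 - 21) - 2850 = -1923 - 2850 = -4773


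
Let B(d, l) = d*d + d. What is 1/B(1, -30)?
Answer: 1/2 ≈ 0.50000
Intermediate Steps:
B(d, l) = d + d**2 (B(d, l) = d**2 + d = d + d**2)
1/B(1, -30) = 1/(1*(1 + 1)) = 1/(1*2) = 1/2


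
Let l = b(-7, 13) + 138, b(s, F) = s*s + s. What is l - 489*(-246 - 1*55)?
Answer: 147369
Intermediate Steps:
b(s, F) = s + s² (b(s, F) = s² + s = s + s²)
l = 180 (l = -7*(1 - 7) + 138 = -7*(-6) + 138 = 42 + 138 = 180)
l - 489*(-246 - 1*55) = 180 - 489*(-246 - 1*55) = 180 - 489*(-246 - 55) = 180 - 489*(-301) = 180 + 147189 = 147369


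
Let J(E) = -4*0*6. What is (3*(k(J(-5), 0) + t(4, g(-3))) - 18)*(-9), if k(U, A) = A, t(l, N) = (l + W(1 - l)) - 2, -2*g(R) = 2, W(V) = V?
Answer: 189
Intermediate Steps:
J(E) = 0 (J(E) = 0*6 = 0)
g(R) = -1 (g(R) = -½*2 = -1)
t(l, N) = -1 (t(l, N) = (l + (1 - l)) - 2 = 1 - 2 = -1)
(3*(k(J(-5), 0) + t(4, g(-3))) - 18)*(-9) = (3*(0 - 1) - 18)*(-9) = (3*(-1) - 18)*(-9) = (-3 - 18)*(-9) = -21*(-9) = 189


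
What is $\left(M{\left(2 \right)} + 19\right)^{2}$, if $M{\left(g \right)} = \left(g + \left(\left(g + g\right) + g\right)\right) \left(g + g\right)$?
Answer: $2601$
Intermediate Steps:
$M{\left(g \right)} = 8 g^{2}$ ($M{\left(g \right)} = \left(g + \left(2 g + g\right)\right) 2 g = \left(g + 3 g\right) 2 g = 4 g 2 g = 8 g^{2}$)
$\left(M{\left(2 \right)} + 19\right)^{2} = \left(8 \cdot 2^{2} + 19\right)^{2} = \left(8 \cdot 4 + 19\right)^{2} = \left(32 + 19\right)^{2} = 51^{2} = 2601$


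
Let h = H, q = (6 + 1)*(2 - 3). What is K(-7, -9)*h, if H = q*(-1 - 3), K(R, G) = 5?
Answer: 140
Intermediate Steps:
q = -7 (q = 7*(-1) = -7)
H = 28 (H = -7*(-1 - 3) = -7*(-4) = 28)
h = 28
K(-7, -9)*h = 5*28 = 140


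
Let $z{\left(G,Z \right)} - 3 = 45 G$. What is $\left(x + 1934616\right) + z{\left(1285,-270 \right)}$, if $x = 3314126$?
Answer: $5306570$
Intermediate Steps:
$z{\left(G,Z \right)} = 3 + 45 G$
$\left(x + 1934616\right) + z{\left(1285,-270 \right)} = \left(3314126 + 1934616\right) + \left(3 + 45 \cdot 1285\right) = 5248742 + \left(3 + 57825\right) = 5248742 + 57828 = 5306570$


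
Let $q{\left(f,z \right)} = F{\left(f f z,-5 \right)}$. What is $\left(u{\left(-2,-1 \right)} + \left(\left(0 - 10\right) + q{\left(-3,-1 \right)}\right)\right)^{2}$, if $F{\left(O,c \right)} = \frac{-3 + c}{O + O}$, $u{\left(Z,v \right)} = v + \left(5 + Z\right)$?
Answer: $\frac{4624}{81} \approx 57.086$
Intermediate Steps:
$u{\left(Z,v \right)} = 5 + Z + v$
$F{\left(O,c \right)} = \frac{-3 + c}{2 O}$
$q{\left(f,z \right)} = - \frac{4}{f^{2} z}$ ($q{\left(f,z \right)} = \frac{-3 - 5}{2 f f z} = \frac{1}{2} \frac{1}{f^{2} z} \left(-8\right) = - \frac{4}{f^{2} z}$)
$\left(u{\left(-2,-1 \right)} + \left(\left(0 - 10\right) + q{\left(-3,-1 \right)}\right)\right)^{2} = \left(\left(5 - 2 - 1\right) + \left(\left(0 - 10\right) - \frac{4}{9 \left(-1\right)}\right)\right)^{2} = \left(2 - \left(10 + \frac{4}{9} \left(-1\right)\right)\right)^{2} = \left(2 + \left(-10 + \frac{4}{9}\right)\right)^{2} = \left(2 - \frac{86}{9}\right)^{2} = \left(- \frac{68}{9}\right)^{2} = \frac{4624}{81}$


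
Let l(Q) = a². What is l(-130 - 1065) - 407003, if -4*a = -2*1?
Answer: -1628011/4 ≈ -4.0700e+5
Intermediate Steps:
a = ½ (a = -(-1)/2 = -¼*(-2) = ½ ≈ 0.50000)
l(Q) = ¼ (l(Q) = (½)² = ¼)
l(-130 - 1065) - 407003 = ¼ - 407003 = -1628011/4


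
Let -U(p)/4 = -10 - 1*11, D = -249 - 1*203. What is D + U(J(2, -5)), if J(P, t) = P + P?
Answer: -368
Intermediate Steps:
D = -452 (D = -249 - 203 = -452)
J(P, t) = 2*P
U(p) = 84 (U(p) = -4*(-10 - 1*11) = -4*(-10 - 11) = -4*(-21) = 84)
D + U(J(2, -5)) = -452 + 84 = -368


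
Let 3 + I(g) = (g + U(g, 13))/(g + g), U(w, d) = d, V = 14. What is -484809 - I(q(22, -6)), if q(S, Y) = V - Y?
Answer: -19392273/40 ≈ -4.8481e+5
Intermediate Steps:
q(S, Y) = 14 - Y
I(g) = -3 + (13 + g)/(2*g) (I(g) = -3 + (g + 13)/(g + g) = -3 + (13 + g)/((2*g)) = -3 + (13 + g)*(1/(2*g)) = -3 + (13 + g)/(2*g))
-484809 - I(q(22, -6)) = -484809 - (13 - 5*(14 - 1*(-6)))/(2*(14 - 1*(-6))) = -484809 - (13 - 5*(14 + 6))/(2*(14 + 6)) = -484809 - (13 - 5*20)/(2*20) = -484809 - (13 - 100)/(2*20) = -484809 - (-87)/(2*20) = -484809 - 1*(-87/40) = -484809 + 87/40 = -19392273/40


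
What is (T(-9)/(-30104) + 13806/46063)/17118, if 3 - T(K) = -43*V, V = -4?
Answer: 423400471/23737197689136 ≈ 1.7837e-5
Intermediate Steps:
T(K) = -169 (T(K) = 3 - (-43)*(-4) = 3 - 1*172 = 3 - 172 = -169)
(T(-9)/(-30104) + 13806/46063)/17118 = (-169/(-30104) + 13806/46063)/17118 = (-169*(-1/30104) + 13806*(1/46063))*(1/17118) = (169/30104 + 13806/46063)*(1/17118) = (423400471/1386680552)*(1/17118) = 423400471/23737197689136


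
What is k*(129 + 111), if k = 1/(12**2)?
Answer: 5/3 ≈ 1.6667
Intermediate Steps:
k = 1/144 ≈ 0.0069444
k*(129 + 111) = (129 + 111)/144 = (1/144)*240 = 5/3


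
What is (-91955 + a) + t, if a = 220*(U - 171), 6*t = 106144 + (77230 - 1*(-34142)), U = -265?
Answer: -454867/3 ≈ -1.5162e+5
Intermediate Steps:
t = 108758/3 (t = (106144 + (77230 - 1*(-34142)))/6 = (106144 + (77230 + 34142))/6 = (106144 + 111372)/6 = (1/6)*217516 = 108758/3 ≈ 36253.)
a = -95920 (a = 220*(-265 - 171) = 220*(-436) = -95920)
(-91955 + a) + t = (-91955 - 95920) + 108758/3 = -187875 + 108758/3 = -454867/3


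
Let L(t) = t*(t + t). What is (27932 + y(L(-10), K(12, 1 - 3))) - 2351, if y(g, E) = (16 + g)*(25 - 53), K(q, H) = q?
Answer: 19533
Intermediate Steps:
L(t) = 2*t**2 (L(t) = t*(2*t) = 2*t**2)
y(g, E) = -448 - 28*g (y(g, E) = (16 + g)*(-28) = -448 - 28*g)
(27932 + y(L(-10), K(12, 1 - 3))) - 2351 = (27932 + (-448 - 56*(-10)**2)) - 2351 = (27932 + (-448 - 56*100)) - 2351 = (27932 + (-448 - 28*200)) - 2351 = (27932 + (-448 - 5600)) - 2351 = (27932 - 6048) - 2351 = 21884 - 2351 = 19533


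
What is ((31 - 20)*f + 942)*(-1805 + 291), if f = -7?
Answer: -1309610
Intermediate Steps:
((31 - 20)*f + 942)*(-1805 + 291) = ((31 - 20)*(-7) + 942)*(-1805 + 291) = (11*(-7) + 942)*(-1514) = (-77 + 942)*(-1514) = 865*(-1514) = -1309610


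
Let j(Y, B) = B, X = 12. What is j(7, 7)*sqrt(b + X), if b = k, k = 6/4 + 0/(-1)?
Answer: 21*sqrt(6)/2 ≈ 25.720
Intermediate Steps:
k = 3/2 (k = 6*(1/4) + 0*(-1) = 3/2 + 0 = 3/2 ≈ 1.5000)
b = 3/2 ≈ 1.5000
j(7, 7)*sqrt(b + X) = 7*sqrt(3/2 + 12) = 7*sqrt(27/2) = 7*(3*sqrt(6)/2) = 21*sqrt(6)/2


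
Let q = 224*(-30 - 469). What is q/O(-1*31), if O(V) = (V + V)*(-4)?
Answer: -13972/31 ≈ -450.71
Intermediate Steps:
O(V) = -8*V (O(V) = (2*V)*(-4) = -8*V)
q = -111776 (q = 224*(-499) = -111776)
q/O(-1*31) = -111776/((-(-8)*31)) = -111776/((-8*(-31))) = -111776/248 = -111776*1/248 = -13972/31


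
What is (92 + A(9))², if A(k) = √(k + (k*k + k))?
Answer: 8563 + 552*√11 ≈ 10394.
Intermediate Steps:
A(k) = √(k² + 2*k) (A(k) = √(k + (k² + k)) = √(k + (k + k²)) = √(k² + 2*k))
(92 + A(9))² = (92 + √(9*(2 + 9)))² = (92 + √(9*11))² = (92 + √99)² = (92 + 3*√11)²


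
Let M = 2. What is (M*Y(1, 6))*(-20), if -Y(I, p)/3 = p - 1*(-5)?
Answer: 1320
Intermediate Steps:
Y(I, p) = -15 - 3*p (Y(I, p) = -3*(p - 1*(-5)) = -3*(p + 5) = -3*(5 + p) = -15 - 3*p)
(M*Y(1, 6))*(-20) = (2*(-15 - 3*6))*(-20) = (2*(-15 - 18))*(-20) = (2*(-33))*(-20) = -66*(-20) = 1320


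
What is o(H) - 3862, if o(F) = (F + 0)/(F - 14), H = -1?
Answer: -57929/15 ≈ -3861.9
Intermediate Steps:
o(F) = F/(-14 + F)
o(H) - 3862 = -1/(-14 - 1) - 3862 = -1/(-15) - 3862 = -1*(-1/15) - 3862 = 1/15 - 3862 = -57929/15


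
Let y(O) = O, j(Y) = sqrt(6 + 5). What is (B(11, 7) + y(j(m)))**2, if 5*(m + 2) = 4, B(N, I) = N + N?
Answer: (22 + sqrt(11))**2 ≈ 640.93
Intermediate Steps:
B(N, I) = 2*N
m = -6/5 (m = -2 + (1/5)*4 = -2 + 4/5 = -6/5 ≈ -1.2000)
j(Y) = sqrt(11)
(B(11, 7) + y(j(m)))**2 = (2*11 + sqrt(11))**2 = (22 + sqrt(11))**2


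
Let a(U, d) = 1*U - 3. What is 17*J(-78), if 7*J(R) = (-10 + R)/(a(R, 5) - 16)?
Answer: 1496/679 ≈ 2.2032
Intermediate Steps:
a(U, d) = -3 + U (a(U, d) = U - 3 = -3 + U)
J(R) = (-10 + R)/(7*(-19 + R)) (J(R) = ((-10 + R)/((-3 + R) - 16))/7 = ((-10 + R)/(-19 + R))/7 = (-10 + R)/(7*(-19 + R)))
17*J(-78) = 17*((-10 - 78)/(7*(-19 - 78))) = 17*((⅐)*(-88)/(-97)) = 17*((⅐)*(-1/97)*(-88)) = 17*(88/679) = 1496/679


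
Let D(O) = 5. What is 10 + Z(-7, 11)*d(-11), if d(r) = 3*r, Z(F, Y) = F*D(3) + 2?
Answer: 1099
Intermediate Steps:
Z(F, Y) = 2 + 5*F (Z(F, Y) = F*5 + 2 = 5*F + 2 = 2 + 5*F)
10 + Z(-7, 11)*d(-11) = 10 + (2 + 5*(-7))*(3*(-11)) = 10 + (2 - 35)*(-33) = 10 - 33*(-33) = 10 + 1089 = 1099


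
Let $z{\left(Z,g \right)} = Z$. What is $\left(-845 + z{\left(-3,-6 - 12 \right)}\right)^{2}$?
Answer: $719104$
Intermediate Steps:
$\left(-845 + z{\left(-3,-6 - 12 \right)}\right)^{2} = \left(-845 - 3\right)^{2} = \left(-848\right)^{2} = 719104$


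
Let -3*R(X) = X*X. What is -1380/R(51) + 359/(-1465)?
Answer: 570149/423385 ≈ 1.3466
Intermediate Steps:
R(X) = -X²/3 (R(X) = -X*X/3 = -X²/3)
-1380/R(51) + 359/(-1465) = -1380/((-⅓*51²)) + 359/(-1465) = -1380/((-⅓*2601)) + 359*(-1/1465) = -1380/(-867) - 359/1465 = -1380*(-1/867) - 359/1465 = 460/289 - 359/1465 = 570149/423385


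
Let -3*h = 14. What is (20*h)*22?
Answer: -6160/3 ≈ -2053.3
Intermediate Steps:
h = -14/3 (h = -1/3*14 = -14/3 ≈ -4.6667)
(20*h)*22 = (20*(-14/3))*22 = -280/3*22 = -6160/3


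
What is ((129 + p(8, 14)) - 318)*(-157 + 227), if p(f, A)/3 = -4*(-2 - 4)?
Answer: -8190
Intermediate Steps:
p(f, A) = 72 (p(f, A) = 3*(-4*(-2 - 4)) = 3*(-4*(-6)) = 3*24 = 72)
((129 + p(8, 14)) - 318)*(-157 + 227) = ((129 + 72) - 318)*(-157 + 227) = (201 - 318)*70 = -117*70 = -8190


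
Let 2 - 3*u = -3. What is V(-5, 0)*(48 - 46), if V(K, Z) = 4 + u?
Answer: 34/3 ≈ 11.333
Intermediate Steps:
u = 5/3 (u = ⅔ - ⅓*(-3) = ⅔ + 1 = 5/3 ≈ 1.6667)
V(K, Z) = 17/3 (V(K, Z) = 4 + 5/3 = 17/3)
V(-5, 0)*(48 - 46) = 17*(48 - 46)/3 = (17/3)*2 = 34/3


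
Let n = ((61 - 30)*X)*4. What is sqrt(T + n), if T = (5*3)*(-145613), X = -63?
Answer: I*sqrt(2192007) ≈ 1480.5*I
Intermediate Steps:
n = -7812 (n = ((61 - 30)*(-63))*4 = (31*(-63))*4 = -1953*4 = -7812)
T = -2184195 (T = 15*(-145613) = -2184195)
sqrt(T + n) = sqrt(-2184195 - 7812) = sqrt(-2192007) = I*sqrt(2192007)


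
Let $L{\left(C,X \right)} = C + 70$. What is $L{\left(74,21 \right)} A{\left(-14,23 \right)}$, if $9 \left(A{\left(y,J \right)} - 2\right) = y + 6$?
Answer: $160$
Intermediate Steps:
$L{\left(C,X \right)} = 70 + C$
$A{\left(y,J \right)} = \frac{8}{3} + \frac{y}{9}$ ($A{\left(y,J \right)} = 2 + \frac{y + 6}{9} = 2 + \frac{6 + y}{9} = 2 + \left(\frac{2}{3} + \frac{y}{9}\right) = \frac{8}{3} + \frac{y}{9}$)
$L{\left(74,21 \right)} A{\left(-14,23 \right)} = \left(70 + 74\right) \left(\frac{8}{3} + \frac{1}{9} \left(-14\right)\right) = 144 \left(\frac{8}{3} - \frac{14}{9}\right) = 144 \cdot \frac{10}{9} = 160$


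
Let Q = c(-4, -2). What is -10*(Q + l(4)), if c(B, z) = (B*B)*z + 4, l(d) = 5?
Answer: 230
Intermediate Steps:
c(B, z) = 4 + z*B² (c(B, z) = B²*z + 4 = z*B² + 4 = 4 + z*B²)
Q = -28 (Q = 4 - 2*(-4)² = 4 - 2*16 = 4 - 32 = -28)
-10*(Q + l(4)) = -10*(-28 + 5) = -10*(-23) = 230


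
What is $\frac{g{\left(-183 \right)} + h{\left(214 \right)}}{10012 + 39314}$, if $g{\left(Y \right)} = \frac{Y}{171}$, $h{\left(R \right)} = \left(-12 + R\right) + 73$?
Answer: $\frac{7807}{1405791} \approx 0.0055535$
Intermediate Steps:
$h{\left(R \right)} = 61 + R$
$g{\left(Y \right)} = \frac{Y}{171}$ ($g{\left(Y \right)} = Y \frac{1}{171} = \frac{Y}{171}$)
$\frac{g{\left(-183 \right)} + h{\left(214 \right)}}{10012 + 39314} = \frac{\frac{1}{171} \left(-183\right) + \left(61 + 214\right)}{10012 + 39314} = \frac{- \frac{61}{57} + 275}{49326} = \frac{15614}{57} \cdot \frac{1}{49326} = \frac{7807}{1405791}$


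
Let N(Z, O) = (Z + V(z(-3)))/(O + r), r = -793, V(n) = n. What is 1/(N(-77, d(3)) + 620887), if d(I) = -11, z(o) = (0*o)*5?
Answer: 804/499193225 ≈ 1.6106e-6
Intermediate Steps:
z(o) = 0 (z(o) = 0*5 = 0)
N(Z, O) = Z/(-793 + O) (N(Z, O) = (Z + 0)/(O - 793) = Z/(-793 + O))
1/(N(-77, d(3)) + 620887) = 1/(-77/(-793 - 11) + 620887) = 1/(-77/(-804) + 620887) = 1/(-77*(-1/804) + 620887) = 1/(77/804 + 620887) = 1/(499193225/804) = 804/499193225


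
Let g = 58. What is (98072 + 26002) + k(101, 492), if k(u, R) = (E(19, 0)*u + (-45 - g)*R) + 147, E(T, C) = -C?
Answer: 73545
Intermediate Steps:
k(u, R) = 147 - 103*R (k(u, R) = ((-1*0)*u + (-45 - 1*58)*R) + 147 = (0*u + (-45 - 58)*R) + 147 = (0 - 103*R) + 147 = -103*R + 147 = 147 - 103*R)
(98072 + 26002) + k(101, 492) = (98072 + 26002) + (147 - 103*492) = 124074 + (147 - 50676) = 124074 - 50529 = 73545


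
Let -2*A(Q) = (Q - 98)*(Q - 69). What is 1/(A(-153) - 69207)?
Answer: -1/97068 ≈ -1.0302e-5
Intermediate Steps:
A(Q) = -(-98 + Q)*(-69 + Q)/2 (A(Q) = -(Q - 98)*(Q - 69)/2 = -(-98 + Q)*(-69 + Q)/2)
1/(A(-153) - 69207) = 1/((-3381 - 1/2*(-153)**2 + (167/2)*(-153)) - 69207) = 1/((-3381 - 1/2*23409 - 25551/2) - 69207) = 1/((-3381 - 23409/2 - 25551/2) - 69207) = 1/(-27861 - 69207) = 1/(-97068) = -1/97068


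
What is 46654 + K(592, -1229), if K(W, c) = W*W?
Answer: 397118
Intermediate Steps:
K(W, c) = W²
46654 + K(592, -1229) = 46654 + 592² = 46654 + 350464 = 397118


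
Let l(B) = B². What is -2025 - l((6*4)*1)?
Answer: -2601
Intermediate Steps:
-2025 - l((6*4)*1) = -2025 - ((6*4)*1)² = -2025 - (24*1)² = -2025 - 1*24² = -2025 - 1*576 = -2025 - 576 = -2601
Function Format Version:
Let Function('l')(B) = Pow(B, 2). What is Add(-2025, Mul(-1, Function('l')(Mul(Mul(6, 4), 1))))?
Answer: -2601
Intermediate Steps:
Add(-2025, Mul(-1, Function('l')(Mul(Mul(6, 4), 1)))) = Add(-2025, Mul(-1, Pow(Mul(Mul(6, 4), 1), 2))) = Add(-2025, Mul(-1, Pow(Mul(24, 1), 2))) = Add(-2025, Mul(-1, Pow(24, 2))) = Add(-2025, Mul(-1, 576)) = Add(-2025, -576) = -2601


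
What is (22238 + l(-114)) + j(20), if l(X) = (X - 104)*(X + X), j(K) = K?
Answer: 71962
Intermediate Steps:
l(X) = 2*X*(-104 + X) (l(X) = (-104 + X)*(2*X) = 2*X*(-104 + X))
(22238 + l(-114)) + j(20) = (22238 + 2*(-114)*(-104 - 114)) + 20 = (22238 + 2*(-114)*(-218)) + 20 = (22238 + 49704) + 20 = 71942 + 20 = 71962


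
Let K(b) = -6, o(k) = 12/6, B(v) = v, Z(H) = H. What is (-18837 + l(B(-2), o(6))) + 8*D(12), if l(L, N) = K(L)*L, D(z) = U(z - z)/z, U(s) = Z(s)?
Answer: -18825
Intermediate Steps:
U(s) = s
o(k) = 2 (o(k) = 12*(⅙) = 2)
D(z) = 0 (D(z) = (z - z)/z = 0/z = 0)
l(L, N) = -6*L
(-18837 + l(B(-2), o(6))) + 8*D(12) = (-18837 - 6*(-2)) + 8*0 = (-18837 + 12) + 0 = -18825 + 0 = -18825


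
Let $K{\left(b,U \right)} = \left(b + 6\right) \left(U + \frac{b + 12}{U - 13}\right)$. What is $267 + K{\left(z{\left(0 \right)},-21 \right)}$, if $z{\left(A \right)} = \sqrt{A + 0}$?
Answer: $\frac{2361}{17} \approx 138.88$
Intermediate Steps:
$z{\left(A \right)} = \sqrt{A}$
$K{\left(b,U \right)} = \left(6 + b\right) \left(U + \frac{12 + b}{-13 + U}\right)$
$267 + K{\left(z{\left(0 \right)},-21 \right)} = 267 + \frac{72 + \left(\sqrt{0}\right)^{2} - -1638 + 6 \left(-21\right)^{2} + 18 \sqrt{0} + \sqrt{0} \left(-21\right)^{2} - - 273 \sqrt{0}}{-13 - 21} = 267 + \frac{72 + 0^{2} + 1638 + 6 \cdot 441 + 18 \cdot 0 + 0 \cdot 441 - \left(-273\right) 0}{-34} = 267 - \frac{72 + 0 + 1638 + 2646 + 0 + 0 + 0}{34} = 267 - \frac{2178}{17} = \frac{2361}{17}$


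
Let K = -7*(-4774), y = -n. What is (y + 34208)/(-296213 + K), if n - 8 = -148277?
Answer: -182477/262795 ≈ -0.69437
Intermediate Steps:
n = -148269 (n = 8 - 148277 = -148269)
y = 148269 (y = -1*(-148269) = 148269)
K = 33418
(y + 34208)/(-296213 + K) = (148269 + 34208)/(-296213 + 33418) = 182477/(-262795) = 182477*(-1/262795) = -182477/262795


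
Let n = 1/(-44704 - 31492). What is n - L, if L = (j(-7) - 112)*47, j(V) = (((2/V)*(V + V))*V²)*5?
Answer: -3108492017/76196 ≈ -40796.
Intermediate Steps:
n = -1/76196 (n = 1/(-76196) = -1/76196 ≈ -1.3124e-5)
j(V) = 20*V² (j(V) = (((2/V)*(2*V))*V²)*5 = (4*V²)*5 = 20*V²)
L = 40796 (L = (20*(-7)² - 112)*47 = (20*49 - 112)*47 = (980 - 112)*47 = 868*47 = 40796)
n - L = -1/76196 - 1*40796 = -1/76196 - 40796 = -3108492017/76196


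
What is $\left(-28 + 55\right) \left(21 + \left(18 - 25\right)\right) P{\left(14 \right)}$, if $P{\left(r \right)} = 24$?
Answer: $9072$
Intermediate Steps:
$\left(-28 + 55\right) \left(21 + \left(18 - 25\right)\right) P{\left(14 \right)} = \left(-28 + 55\right) \left(21 + \left(18 - 25\right)\right) 24 = 27 \left(21 + \left(18 - 25\right)\right) 24 = 27 \left(21 - 7\right) 24 = 27 \cdot 14 \cdot 24 = 378 \cdot 24 = 9072$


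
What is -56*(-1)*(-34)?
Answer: -1904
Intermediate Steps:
-56*(-1)*(-34) = -8*(-7)*(-34) = 56*(-34) = -1904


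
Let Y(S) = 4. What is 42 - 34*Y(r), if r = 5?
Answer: -94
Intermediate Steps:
42 - 34*Y(r) = 42 - 34*4 = 42 - 136 = -94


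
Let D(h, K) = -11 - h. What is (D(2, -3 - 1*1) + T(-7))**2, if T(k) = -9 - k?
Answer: 225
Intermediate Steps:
(D(2, -3 - 1*1) + T(-7))**2 = ((-11 - 1*2) + (-9 - 1*(-7)))**2 = ((-11 - 2) + (-9 + 7))**2 = (-13 - 2)**2 = (-15)**2 = 225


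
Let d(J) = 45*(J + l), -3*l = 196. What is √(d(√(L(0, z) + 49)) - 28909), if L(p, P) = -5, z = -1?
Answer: √(-31849 + 90*√11) ≈ 177.62*I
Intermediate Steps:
l = -196/3 (l = -⅓*196 = -196/3 ≈ -65.333)
d(J) = -2940 + 45*J (d(J) = 45*(J - 196/3) = 45*(-196/3 + J) = -2940 + 45*J)
√(d(√(L(0, z) + 49)) - 28909) = √((-2940 + 45*√(-5 + 49)) - 28909) = √((-2940 + 45*√44) - 28909) = √((-2940 + 45*(2*√11)) - 28909) = √((-2940 + 90*√11) - 28909) = √(-31849 + 90*√11)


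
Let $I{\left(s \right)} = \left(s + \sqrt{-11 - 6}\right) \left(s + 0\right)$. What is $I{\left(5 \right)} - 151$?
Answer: $-126 + 5 i \sqrt{17} \approx -126.0 + 20.616 i$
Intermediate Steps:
$I{\left(s \right)} = s \left(s + i \sqrt{17}\right)$ ($I{\left(s \right)} = \left(s + \sqrt{-17}\right) s = \left(s + i \sqrt{17}\right) s = s \left(s + i \sqrt{17}\right)$)
$I{\left(5 \right)} - 151 = 5 \left(5 + i \sqrt{17}\right) - 151 = \left(25 + 5 i \sqrt{17}\right) - 151 = -126 + 5 i \sqrt{17}$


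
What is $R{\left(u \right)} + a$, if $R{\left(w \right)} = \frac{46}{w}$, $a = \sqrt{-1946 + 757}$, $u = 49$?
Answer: $\frac{46}{49} + i \sqrt{1189} \approx 0.93878 + 34.482 i$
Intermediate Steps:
$a = i \sqrt{1189}$ ($a = \sqrt{-1189} = i \sqrt{1189} \approx 34.482 i$)
$R{\left(u \right)} + a = \frac{46}{49} + i \sqrt{1189}$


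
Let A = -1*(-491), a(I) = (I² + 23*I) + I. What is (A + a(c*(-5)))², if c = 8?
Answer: 1279161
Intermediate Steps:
a(I) = I² + 24*I
A = 491
(A + a(c*(-5)))² = (491 + (8*(-5))*(24 + 8*(-5)))² = (491 - 40*(24 - 40))² = (491 - 40*(-16))² = (491 + 640)² = 1131² = 1279161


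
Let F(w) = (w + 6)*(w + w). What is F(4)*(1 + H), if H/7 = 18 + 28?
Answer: 25840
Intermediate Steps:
F(w) = 2*w*(6 + w) (F(w) = (6 + w)*(2*w) = 2*w*(6 + w))
H = 322 (H = 7*(18 + 28) = 7*46 = 322)
F(4)*(1 + H) = (2*4*(6 + 4))*(1 + 322) = (2*4*10)*323 = 80*323 = 25840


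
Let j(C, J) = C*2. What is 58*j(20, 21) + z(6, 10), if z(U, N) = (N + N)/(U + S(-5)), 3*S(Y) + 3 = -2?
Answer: 30220/13 ≈ 2324.6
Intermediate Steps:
j(C, J) = 2*C
S(Y) = -5/3 (S(Y) = -1 + (⅓)*(-2) = -1 - ⅔ = -5/3)
z(U, N) = 2*N/(-5/3 + U) (z(U, N) = (N + N)/(U - 5/3) = (2*N)/(-5/3 + U) = 2*N/(-5/3 + U))
58*j(20, 21) + z(6, 10) = 58*(2*20) + 6*10/(-5 + 3*6) = 58*40 + 6*10/(-5 + 18) = 2320 + 6*10/13 = 2320 + 6*10*(1/13) = 2320 + 60/13 = 30220/13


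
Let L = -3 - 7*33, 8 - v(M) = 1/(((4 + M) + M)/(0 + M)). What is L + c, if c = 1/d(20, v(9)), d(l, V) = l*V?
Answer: -390769/1670 ≈ -233.99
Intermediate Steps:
v(M) = 8 - M/(4 + 2*M) (v(M) = 8 - 1/(((4 + M) + M)/(0 + M)) = 8 - 1/((4 + 2*M)/M) = 8 - M/(4 + 2*M))
L = -234 (L = -3 - 231 = -234)
d(l, V) = V*l
c = 11/1670 (c = 1/(((32 + 15*9)/(2*(2 + 9)))*20) = 1/(((1/2)*(32 + 135)/11)*20) = 1/(((1/2)*(1/11)*167)*20) = 1/((167/22)*20) = 1/(1670/11) = 11/1670 ≈ 0.0065868)
L + c = -234 + 11/1670 = -390769/1670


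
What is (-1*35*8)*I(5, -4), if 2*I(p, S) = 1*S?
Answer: 560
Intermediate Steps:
I(p, S) = S/2 (I(p, S) = (1*S)/2 = S/2)
(-1*35*8)*I(5, -4) = (-1*35*8)*((½)*(-4)) = -35*8*(-2) = -280*(-2) = 560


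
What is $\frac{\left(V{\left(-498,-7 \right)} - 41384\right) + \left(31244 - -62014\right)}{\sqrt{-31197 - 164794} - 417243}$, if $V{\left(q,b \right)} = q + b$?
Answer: $- \frac{21433355667}{174091917040} - \frac{51369 i \sqrt{195991}}{174091917040} \approx -0.12312 - 0.00013063 i$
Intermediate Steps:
$V{\left(q,b \right)} = b + q$
$\frac{\left(V{\left(-498,-7 \right)} - 41384\right) + \left(31244 - -62014\right)}{\sqrt{-31197 - 164794} - 417243} = \frac{\left(\left(-7 - 498\right) - 41384\right) + \left(31244 - -62014\right)}{\sqrt{-31197 - 164794} - 417243} = \frac{\left(-505 - 41384\right) + \left(31244 + 62014\right)}{\sqrt{-195991} - 417243} = \frac{-41889 + 93258}{i \sqrt{195991} - 417243} = \frac{51369}{-417243 + i \sqrt{195991}}$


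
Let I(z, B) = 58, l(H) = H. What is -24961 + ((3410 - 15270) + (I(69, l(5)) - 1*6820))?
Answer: -43583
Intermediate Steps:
-24961 + ((3410 - 15270) + (I(69, l(5)) - 1*6820)) = -24961 + ((3410 - 15270) + (58 - 1*6820)) = -24961 + (-11860 + (58 - 6820)) = -24961 + (-11860 - 6762) = -24961 - 18622 = -43583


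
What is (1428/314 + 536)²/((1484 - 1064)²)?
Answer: 1800559489/1087020900 ≈ 1.6564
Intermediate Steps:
(1428/314 + 536)²/((1484 - 1064)²) = (1428*(1/314) + 536)²/(420²) = (714/157 + 536)²/176400 = (84866/157)²*(1/176400) = (7202237956/24649)*(1/176400) = 1800559489/1087020900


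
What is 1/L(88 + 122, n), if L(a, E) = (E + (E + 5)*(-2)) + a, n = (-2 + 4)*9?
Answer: 1/182 ≈ 0.0054945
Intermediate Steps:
n = 18 (n = 2*9 = 18)
L(a, E) = -10 + a - E (L(a, E) = (E + (5 + E)*(-2)) + a = (E + (-10 - 2*E)) + a = (-10 - E) + a = -10 + a - E)
1/L(88 + 122, n) = 1/(-10 + (88 + 122) - 1*18) = 1/(-10 + 210 - 18) = 1/182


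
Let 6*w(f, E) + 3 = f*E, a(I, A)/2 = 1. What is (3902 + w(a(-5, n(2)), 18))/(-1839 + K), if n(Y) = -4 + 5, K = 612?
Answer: -2605/818 ≈ -3.1846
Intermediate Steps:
n(Y) = 1
a(I, A) = 2 (a(I, A) = 2*1 = 2)
w(f, E) = -½ + E*f/6 (w(f, E) = -½ + (f*E)/6 = -½ + (E*f)/6 = -½ + E*f/6)
(3902 + w(a(-5, n(2)), 18))/(-1839 + K) = (3902 + (-½ + (⅙)*18*2))/(-1839 + 612) = (3902 + (-½ + 6))/(-1227) = (3902 + 11/2)*(-1/1227) = (7815/2)*(-1/1227) = -2605/818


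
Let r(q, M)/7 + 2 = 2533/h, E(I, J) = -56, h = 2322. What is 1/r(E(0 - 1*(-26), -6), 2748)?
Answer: -2322/14777 ≈ -0.15714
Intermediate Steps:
r(q, M) = -14777/2322 (r(q, M) = -14 + 7*(2533/2322) = -14 + 17731/2322 = -14777/2322)
1/r(E(0 - 1*(-26), -6), 2748) = 1/(-14777/2322) = -2322/14777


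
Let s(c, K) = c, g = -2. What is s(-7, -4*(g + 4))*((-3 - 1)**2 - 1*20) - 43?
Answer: -15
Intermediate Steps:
s(-7, -4*(g + 4))*((-3 - 1)**2 - 1*20) - 43 = -7*((-3 - 1)**2 - 1*20) - 43 = -7*((-4)**2 - 20) - 43 = -7*(16 - 20) - 43 = -7*(-4) - 43 = 28 - 43 = -15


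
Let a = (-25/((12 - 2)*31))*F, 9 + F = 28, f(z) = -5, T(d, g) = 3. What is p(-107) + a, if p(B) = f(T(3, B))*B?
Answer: 33075/62 ≈ 533.47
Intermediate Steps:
F = 19 (F = -9 + 28 = 19)
p(B) = -5*B
a = -95/62 (a = -25/((12 - 2)*31)*19 = -25/(10*31)*19 = -5/(2*31)*19 = -25*1/310*19 = -5/62*19 = -95/62 ≈ -1.5323)
p(-107) + a = -5*(-107) - 95/62 = 535 - 95/62 = 33075/62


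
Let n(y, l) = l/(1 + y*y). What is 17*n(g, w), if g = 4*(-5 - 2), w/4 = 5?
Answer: 68/157 ≈ 0.43312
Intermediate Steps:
w = 20 (w = 4*5 = 20)
g = -28 (g = 4*(-7) = -28)
n(y, l) = l/(1 + y²)
17*n(g, w) = 17*(20/(1 + (-28)²)) = 17*(20/(1 + 784)) = 17*(20/785) = 17*(20*(1/785)) = 17*(4/157) = 68/157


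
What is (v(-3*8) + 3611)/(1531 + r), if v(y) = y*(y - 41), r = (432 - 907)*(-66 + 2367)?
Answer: -5171/1091444 ≈ -0.0047378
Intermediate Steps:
r = -1092975 (r = -475*2301 = -1092975)
v(y) = y*(-41 + y)
(v(-3*8) + 3611)/(1531 + r) = ((-3*8)*(-41 - 3*8) + 3611)/(1531 - 1092975) = (-24*(-41 - 24) + 3611)/(-1091444) = (-24*(-65) + 3611)*(-1/1091444) = (1560 + 3611)*(-1/1091444) = 5171*(-1/1091444) = -5171/1091444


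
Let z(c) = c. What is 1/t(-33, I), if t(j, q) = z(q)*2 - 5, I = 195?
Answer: 1/385 ≈ 0.0025974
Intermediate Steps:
t(j, q) = -5 + 2*q (t(j, q) = q*2 - 5 = 2*q - 5 = -5 + 2*q)
1/t(-33, I) = 1/(-5 + 2*195) = 1/(-5 + 390) = 1/385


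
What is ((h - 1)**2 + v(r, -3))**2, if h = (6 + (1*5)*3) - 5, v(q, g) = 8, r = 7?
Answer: 54289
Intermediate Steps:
h = 16 (h = (6 + 5*3) - 5 = (6 + 15) - 5 = 21 - 5 = 16)
((h - 1)**2 + v(r, -3))**2 = ((16 - 1)**2 + 8)**2 = (15**2 + 8)**2 = (225 + 8)**2 = 233**2 = 54289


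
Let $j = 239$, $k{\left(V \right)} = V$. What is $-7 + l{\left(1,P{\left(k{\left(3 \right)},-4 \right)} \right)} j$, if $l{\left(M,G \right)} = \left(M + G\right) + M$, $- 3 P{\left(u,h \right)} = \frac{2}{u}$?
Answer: $\frac{3761}{9} \approx 417.89$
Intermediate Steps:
$P{\left(u,h \right)} = - \frac{2}{3 u}$ ($P{\left(u,h \right)} = - \frac{2 \frac{1}{u}}{3} = - \frac{2}{3 u}$)
$l{\left(M,G \right)} = G + 2 M$ ($l{\left(M,G \right)} = \left(G + M\right) + M = G + 2 M$)
$-7 + l{\left(1,P{\left(k{\left(3 \right)},-4 \right)} \right)} j = -7 + \left(- \frac{2}{3 \cdot 3} + 2 \cdot 1\right) 239 = -7 + \left(\left(- \frac{2}{3}\right) \frac{1}{3} + 2\right) 239 = -7 + \left(- \frac{2}{9} + 2\right) 239 = -7 + \frac{16}{9} \cdot 239 = -7 + \frac{3824}{9} = \frac{3761}{9}$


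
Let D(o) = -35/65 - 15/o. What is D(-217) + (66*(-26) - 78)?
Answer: -5062198/2821 ≈ -1794.5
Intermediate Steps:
D(o) = -7/13 - 15/o (D(o) = -35*1/65 - 15/o = -7/13 - 15/o)
D(-217) + (66*(-26) - 78) = (-7/13 - 15/(-217)) + (66*(-26) - 78) = (-7/13 - 15*(-1/217)) + (-1716 - 78) = (-7/13 + 15/217) - 1794 = -1324/2821 - 1794 = -5062198/2821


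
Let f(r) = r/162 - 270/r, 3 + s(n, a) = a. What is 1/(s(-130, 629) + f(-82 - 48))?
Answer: 1053/660520 ≈ 0.0015942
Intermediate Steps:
s(n, a) = -3 + a
f(r) = -270/r + r/162 (f(r) = r*(1/162) - 270/r = r/162 - 270/r = -270/r + r/162)
1/(s(-130, 629) + f(-82 - 48)) = 1/((-3 + 629) + (-270/(-82 - 48) + (-82 - 48)/162)) = 1/(626 + (-270/(-130) + (1/162)*(-130))) = 1/(626 + (-270*(-1/130) - 65/81)) = 1/(626 + (27/13 - 65/81)) = 1/(626 + 1342/1053) = 1/(660520/1053) = 1053/660520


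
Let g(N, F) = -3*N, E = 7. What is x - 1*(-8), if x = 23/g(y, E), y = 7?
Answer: 145/21 ≈ 6.9048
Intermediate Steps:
x = -23/21 (x = 23/((-3*7)) = 23/(-21) = 23*(-1/21) = -23/21 ≈ -1.0952)
x - 1*(-8) = -23/21 - 1*(-8) = -23/21 + 8 = 145/21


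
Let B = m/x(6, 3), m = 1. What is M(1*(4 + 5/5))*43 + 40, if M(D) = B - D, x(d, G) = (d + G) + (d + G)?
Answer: -3107/18 ≈ -172.61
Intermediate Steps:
x(d, G) = 2*G + 2*d (x(d, G) = (G + d) + (G + d) = 2*G + 2*d)
B = 1/18 (B = 1/(2*3 + 2*6) = 1/(6 + 12) = 1/18 ≈ 0.055556)
M(D) = 1/18 - D
M(1*(4 + 5/5))*43 + 40 = (1/18 - (4 + 5/5))*43 + 40 = (1/18 - (4 + 5*(1/5)))*43 + 40 = (1/18 - (4 + 1))*43 + 40 = (1/18 - 5)*43 + 40 = -89/18*43 + 40 = -3827/18 + 40 = -3107/18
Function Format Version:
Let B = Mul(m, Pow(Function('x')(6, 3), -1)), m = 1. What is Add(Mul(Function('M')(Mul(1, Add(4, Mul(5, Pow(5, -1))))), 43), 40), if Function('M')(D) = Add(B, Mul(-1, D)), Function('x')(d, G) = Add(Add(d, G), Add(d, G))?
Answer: Rational(-3107, 18) ≈ -172.61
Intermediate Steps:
Function('x')(d, G) = Add(Mul(2, G), Mul(2, d)) (Function('x')(d, G) = Add(Add(G, d), Add(G, d)) = Add(Mul(2, G), Mul(2, d)))
B = Rational(1, 18) (B = Mul(1, Pow(Add(Mul(2, 3), Mul(2, 6)), -1)) = Mul(1, Pow(Add(6, 12), -1)) = Mul(1, Pow(18, -1)) = Mul(1, Rational(1, 18)) = Rational(1, 18) ≈ 0.055556)
Function('M')(D) = Add(Rational(1, 18), Mul(-1, D))
Add(Mul(Function('M')(Mul(1, Add(4, Mul(5, Pow(5, -1))))), 43), 40) = Add(Mul(Add(Rational(1, 18), Mul(-1, Mul(1, Add(4, Mul(5, Pow(5, -1)))))), 43), 40) = Add(Mul(Add(Rational(1, 18), Mul(-1, Mul(1, Add(4, Mul(5, Rational(1, 5)))))), 43), 40) = Add(Mul(Add(Rational(1, 18), Mul(-1, Mul(1, Add(4, 1)))), 43), 40) = Add(Mul(Add(Rational(1, 18), Mul(-1, Mul(1, 5))), 43), 40) = Add(Mul(Add(Rational(1, 18), Mul(-1, 5)), 43), 40) = Add(Mul(Add(Rational(1, 18), -5), 43), 40) = Add(Mul(Rational(-89, 18), 43), 40) = Add(Rational(-3827, 18), 40) = Rational(-3107, 18)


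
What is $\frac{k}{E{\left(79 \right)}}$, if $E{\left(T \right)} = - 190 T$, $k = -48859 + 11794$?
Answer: $\frac{7413}{3002} \approx 2.4694$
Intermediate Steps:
$k = -37065$
$\frac{k}{E{\left(79 \right)}} = - \frac{37065}{\left(-190\right) 79} = - \frac{37065}{-15010} = \left(-37065\right) \left(- \frac{1}{15010}\right) = \frac{7413}{3002}$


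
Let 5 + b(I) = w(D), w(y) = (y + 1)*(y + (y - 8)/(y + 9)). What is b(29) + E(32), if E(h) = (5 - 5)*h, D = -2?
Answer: -11/7 ≈ -1.5714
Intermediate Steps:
E(h) = 0 (E(h) = 0*h = 0)
w(y) = (1 + y)*(y + (-8 + y)/(9 + y))
b(I) = -11/7 (b(I) = -5 + (-8 + (-2)**3 + 2*(-2) + 11*(-2)**2)/(9 - 2) = -5 + (-8 - 8 - 4 + 11*4)/7 = -5 + (-8 - 8 - 4 + 44)/7 = -5 + (1/7)*24 = -5 + 24/7 = -11/7)
b(29) + E(32) = -11/7 + 0 = -11/7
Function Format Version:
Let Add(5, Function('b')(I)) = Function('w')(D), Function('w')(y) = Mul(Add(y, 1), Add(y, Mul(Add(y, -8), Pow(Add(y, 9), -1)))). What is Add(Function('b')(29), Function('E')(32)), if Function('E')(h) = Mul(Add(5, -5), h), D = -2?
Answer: Rational(-11, 7) ≈ -1.5714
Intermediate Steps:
Function('E')(h) = 0 (Function('E')(h) = Mul(0, h) = 0)
Function('w')(y) = Mul(Add(1, y), Add(y, Mul(Pow(Add(9, y), -1), Add(-8, y)))) (Function('w')(y) = Mul(Add(1, y), Add(y, Mul(Add(-8, y), Pow(Add(9, y), -1)))) = Mul(Add(1, y), Add(y, Mul(Pow(Add(9, y), -1), Add(-8, y)))))
Function('b')(I) = Rational(-11, 7) (Function('b')(I) = Add(-5, Mul(Pow(Add(9, -2), -1), Add(-8, Pow(-2, 3), Mul(2, -2), Mul(11, Pow(-2, 2))))) = Add(-5, Mul(Pow(7, -1), Add(-8, -8, -4, Mul(11, 4)))) = Add(-5, Mul(Rational(1, 7), Add(-8, -8, -4, 44))) = Add(-5, Mul(Rational(1, 7), 24)) = Add(-5, Rational(24, 7)) = Rational(-11, 7))
Add(Function('b')(29), Function('E')(32)) = Add(Rational(-11, 7), 0) = Rational(-11, 7)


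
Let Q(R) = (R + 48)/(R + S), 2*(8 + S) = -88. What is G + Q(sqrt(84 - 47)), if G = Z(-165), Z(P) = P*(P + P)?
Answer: 145215617/2667 - 100*sqrt(37)/2667 ≈ 54449.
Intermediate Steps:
S = -52 (S = -8 + (1/2)*(-88) = -8 - 44 = -52)
Z(P) = 2*P**2 (Z(P) = P*(2*P) = 2*P**2)
Q(R) = (48 + R)/(-52 + R) (Q(R) = (R + 48)/(R - 52) = (48 + R)/(-52 + R))
G = 54450 (G = 2*(-165)**2 = 2*27225 = 54450)
G + Q(sqrt(84 - 47)) = 54450 + (48 + sqrt(84 - 47))/(-52 + sqrt(84 - 47)) = 54450 + (48 + sqrt(37))/(-52 + sqrt(37))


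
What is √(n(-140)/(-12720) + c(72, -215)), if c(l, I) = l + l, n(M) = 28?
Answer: √364040835/1590 ≈ 12.000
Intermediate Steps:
c(l, I) = 2*l
√(n(-140)/(-12720) + c(72, -215)) = √(28/(-12720) + 2*72) = √(28*(-1/12720) + 144) = √(-7/3180 + 144) = √(457913/3180) = √364040835/1590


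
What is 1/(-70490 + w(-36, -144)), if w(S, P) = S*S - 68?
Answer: -1/69262 ≈ -1.4438e-5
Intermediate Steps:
w(S, P) = -68 + S² (w(S, P) = S² - 68 = -68 + S²)
1/(-70490 + w(-36, -144)) = 1/(-70490 + (-68 + (-36)²)) = 1/(-70490 + (-68 + 1296)) = 1/(-70490 + 1228) = 1/(-69262) = -1/69262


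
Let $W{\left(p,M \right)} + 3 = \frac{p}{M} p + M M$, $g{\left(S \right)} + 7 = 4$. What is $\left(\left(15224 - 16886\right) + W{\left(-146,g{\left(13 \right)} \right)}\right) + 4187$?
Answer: $- \frac{13723}{3} \approx -4574.3$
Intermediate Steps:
$g{\left(S \right)} = -3$ ($g{\left(S \right)} = -7 + 4 = -3$)
$W{\left(p,M \right)} = -3 + M^{2} + \frac{p^{2}}{M}$ ($W{\left(p,M \right)} = -3 + \left(\frac{p}{M} p + M M\right) = -3 + \left(\frac{p^{2}}{M} + M^{2}\right) = -3 + \left(M^{2} + \frac{p^{2}}{M}\right) = -3 + M^{2} + \frac{p^{2}}{M}$)
$\left(\left(15224 - 16886\right) + W{\left(-146,g{\left(13 \right)} \right)}\right) + 4187 = \left(\left(15224 - 16886\right) + \left(-3 + \left(-3\right)^{2} + \frac{\left(-146\right)^{2}}{-3}\right)\right) + 4187 = \left(\left(15224 - 16886\right) - \frac{21298}{3}\right) + 4187 = \left(-1662 - \frac{21298}{3}\right) + 4187 = - \frac{26284}{3} + 4187 = - \frac{13723}{3}$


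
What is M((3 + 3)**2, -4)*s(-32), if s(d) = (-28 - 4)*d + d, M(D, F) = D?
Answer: 35712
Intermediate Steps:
s(d) = -31*d (s(d) = -32*d + d = -31*d)
M((3 + 3)**2, -4)*s(-32) = (3 + 3)**2*(-31*(-32)) = 6**2*992 = 36*992 = 35712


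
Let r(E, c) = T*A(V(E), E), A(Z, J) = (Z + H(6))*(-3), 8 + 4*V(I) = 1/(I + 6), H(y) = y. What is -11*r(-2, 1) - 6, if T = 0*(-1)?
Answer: -6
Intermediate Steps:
V(I) = -2 + 1/(4*(6 + I)) (V(I) = -2 + 1/(4*(I + 6)) = -2 + 1/(4*(6 + I)))
T = 0
A(Z, J) = -18 - 3*Z (A(Z, J) = (Z + 6)*(-3) = (6 + Z)*(-3) = -18 - 3*Z)
r(E, c) = 0 (r(E, c) = 0*(-18 - 3*(-47 - 8*E)/(4*(6 + E))) = 0)
-11*r(-2, 1) - 6 = -11*0 - 6 = 0 - 6 = -6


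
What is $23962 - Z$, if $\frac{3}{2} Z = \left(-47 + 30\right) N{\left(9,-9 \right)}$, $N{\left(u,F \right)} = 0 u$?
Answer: $23962$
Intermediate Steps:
$N{\left(u,F \right)} = 0$
$Z = 0$ ($Z = \frac{2 \left(-47 + 30\right) 0}{3} = \frac{2 \left(\left(-17\right) 0\right)}{3} = \frac{2}{3} \cdot 0 = 0$)
$23962 - Z = 23962 - 0 = 23962 + 0 = 23962$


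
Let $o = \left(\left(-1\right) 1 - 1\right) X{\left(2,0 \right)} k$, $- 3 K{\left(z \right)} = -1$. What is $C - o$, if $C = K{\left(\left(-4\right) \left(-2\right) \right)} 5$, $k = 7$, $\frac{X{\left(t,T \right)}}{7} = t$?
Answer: $\frac{593}{3} \approx 197.67$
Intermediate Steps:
$K{\left(z \right)} = \frac{1}{3}$ ($K{\left(z \right)} = \left(- \frac{1}{3}\right) \left(-1\right) = \frac{1}{3}$)
$X{\left(t,T \right)} = 7 t$
$C = \frac{5}{3}$ ($C = \frac{1}{3} \cdot 5 = \frac{5}{3} \approx 1.6667$)
$o = -196$ ($o = \left(\left(-1\right) 1 - 1\right) 7 \cdot 2 \cdot 7 = \left(-1 - 1\right) 14 \cdot 7 = \left(-2\right) 14 \cdot 7 = \left(-28\right) 7 = -196$)
$C - o = \frac{5}{3} - -196 = \frac{5}{3} + 196 = \frac{593}{3}$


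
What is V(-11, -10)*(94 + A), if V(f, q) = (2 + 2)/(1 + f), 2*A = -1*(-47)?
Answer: -47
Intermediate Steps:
A = 47/2 (A = (-1*(-47))/2 = (½)*47 = 47/2 ≈ 23.500)
V(f, q) = 4/(1 + f)
V(-11, -10)*(94 + A) = (4/(1 - 11))*(94 + 47/2) = (4/(-10))*(235/2) = (4*(-⅒))*(235/2) = -⅖*235/2 = -47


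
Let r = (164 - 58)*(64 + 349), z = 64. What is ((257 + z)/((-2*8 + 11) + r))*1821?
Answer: 194847/14591 ≈ 13.354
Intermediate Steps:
r = 43778 (r = 106*413 = 43778)
((257 + z)/((-2*8 + 11) + r))*1821 = ((257 + 64)/((-2*8 + 11) + 43778))*1821 = (321/((-16 + 11) + 43778))*1821 = (321/(-5 + 43778))*1821 = (321/43773)*1821 = (321*(1/43773))*1821 = (107/14591)*1821 = 194847/14591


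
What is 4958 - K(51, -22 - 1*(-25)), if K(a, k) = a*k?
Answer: 4805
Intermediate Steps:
4958 - K(51, -22 - 1*(-25)) = 4958 - 51*(-22 - 1*(-25)) = 4958 - 51*(-22 + 25) = 4958 - 51*3 = 4958 - 1*153 = 4958 - 153 = 4805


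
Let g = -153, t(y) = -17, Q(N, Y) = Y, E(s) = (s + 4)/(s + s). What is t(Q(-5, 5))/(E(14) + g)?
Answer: 238/2133 ≈ 0.11158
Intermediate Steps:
E(s) = (4 + s)/(2*s) (E(s) = (4 + s)/((2*s)) = (4 + s)*(1/(2*s)) = (4 + s)/(2*s))
t(Q(-5, 5))/(E(14) + g) = -17/((½)*(4 + 14)/14 - 153) = -17/((½)*(1/14)*18 - 153) = -17/(9/14 - 153) = -17/(-2133/14) = -17*(-14/2133) = 238/2133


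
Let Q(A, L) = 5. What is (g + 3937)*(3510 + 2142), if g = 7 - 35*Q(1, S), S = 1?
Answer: 21302388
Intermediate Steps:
g = -168 (g = 7 - 35*5 = 7 - 175 = -168)
(g + 3937)*(3510 + 2142) = (-168 + 3937)*(3510 + 2142) = 3769*5652 = 21302388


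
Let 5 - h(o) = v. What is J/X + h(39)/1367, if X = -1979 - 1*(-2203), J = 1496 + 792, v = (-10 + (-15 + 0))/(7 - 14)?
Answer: 195501/19138 ≈ 10.215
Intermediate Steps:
v = 25/7 (v = (-10 - 15)/(-7) = -25*(-⅐) = 25/7 ≈ 3.5714)
h(o) = 10/7 (h(o) = 5 - 1*25/7 = 5 - 25/7 = 10/7)
J = 2288
X = 224 (X = -1979 + 2203 = 224)
J/X + h(39)/1367 = 2288/224 + (10/7)/1367 = 2288*(1/224) + (10/7)*(1/1367) = 143/14 + 10/9569 = 195501/19138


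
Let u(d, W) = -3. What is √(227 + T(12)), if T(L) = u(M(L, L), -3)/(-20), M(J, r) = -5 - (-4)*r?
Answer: √22715/10 ≈ 15.072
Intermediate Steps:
M(J, r) = -5 + 4*r
T(L) = 3/20 (T(L) = -3/(-20) = -3*(-1/20) = 3/20)
√(227 + T(12)) = √(227 + 3/20) = √(4543/20) = √22715/10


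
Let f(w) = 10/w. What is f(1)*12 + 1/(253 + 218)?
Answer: 56521/471 ≈ 120.00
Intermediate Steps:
f(1)*12 + 1/(253 + 218) = (10/1)*12 + 1/(253 + 218) = (10*1)*12 + 1/471 = 10*12 + 1/471 = 120 + 1/471 = 56521/471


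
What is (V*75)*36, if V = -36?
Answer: -97200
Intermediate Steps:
(V*75)*36 = -36*75*36 = -2700*36 = -97200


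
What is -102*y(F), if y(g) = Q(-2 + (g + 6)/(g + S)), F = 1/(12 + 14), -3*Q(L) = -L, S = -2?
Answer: 518/3 ≈ 172.67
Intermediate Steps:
Q(L) = L/3 (Q(L) = -(-1)*L/3 = L/3)
F = 1/26 ≈ 0.038462
y(g) = -⅔ + (6 + g)/(3*(-2 + g)) (y(g) = (-2 + (g + 6)/(g - 2))/3 = (-2 + (6 + g)/(-2 + g))/3 = -⅔ + (6 + g)/(3*(-2 + g)))
-102*y(F) = -34*(10 - 1*1/26)/(-2 + 1/26) = -34*(10 - 1/26)/(-51/26) = -34*(-26)*259/(51*26) = -102*(-259/153) = 518/3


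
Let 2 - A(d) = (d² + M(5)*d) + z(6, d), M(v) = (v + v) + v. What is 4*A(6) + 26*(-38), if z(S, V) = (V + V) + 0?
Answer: -1532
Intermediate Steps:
z(S, V) = 2*V (z(S, V) = 2*V + 0 = 2*V)
M(v) = 3*v (M(v) = 2*v + v = 3*v)
A(d) = 2 - d² - 17*d (A(d) = 2 - ((d² + (3*5)*d) + 2*d) = 2 - ((d² + 15*d) + 2*d) = 2 - (d² + 17*d) = 2 + (-d² - 17*d) = 2 - d² - 17*d)
4*A(6) + 26*(-38) = 4*(2 - 1*6² - 17*6) + 26*(-38) = 4*(2 - 1*36 - 102) - 988 = 4*(2 - 36 - 102) - 988 = 4*(-136) - 988 = -544 - 988 = -1532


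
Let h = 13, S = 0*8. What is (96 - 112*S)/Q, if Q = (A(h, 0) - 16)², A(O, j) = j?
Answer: 3/8 ≈ 0.37500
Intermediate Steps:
S = 0
Q = 256 (Q = (0 - 16)² = (-16)² = 256)
(96 - 112*S)/Q = (96 - 112*0)/256 = (96 + 0)*(1/256) = 96*(1/256) = 3/8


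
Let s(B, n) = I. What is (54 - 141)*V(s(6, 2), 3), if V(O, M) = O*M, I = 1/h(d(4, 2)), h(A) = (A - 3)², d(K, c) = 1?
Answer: -261/4 ≈ -65.250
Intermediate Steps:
h(A) = (-3 + A)²
I = ¼ (I = 1/((-3 + 1)²) = 1/((-2)²) = 1/4 = ¼ ≈ 0.25000)
s(B, n) = ¼
V(O, M) = M*O
(54 - 141)*V(s(6, 2), 3) = (54 - 141)*(3*(¼)) = -87*¾ = -261/4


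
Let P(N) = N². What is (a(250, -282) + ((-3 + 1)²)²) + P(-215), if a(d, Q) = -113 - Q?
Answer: 46410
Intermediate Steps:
(a(250, -282) + ((-3 + 1)²)²) + P(-215) = ((-113 - 1*(-282)) + ((-3 + 1)²)²) + (-215)² = ((-113 + 282) + ((-2)²)²) + 46225 = (169 + 4²) + 46225 = (169 + 16) + 46225 = 185 + 46225 = 46410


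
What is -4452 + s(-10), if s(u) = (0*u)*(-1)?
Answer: -4452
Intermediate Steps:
s(u) = 0 (s(u) = 0*(-1) = 0)
-4452 + s(-10) = -4452 + 0 = -4452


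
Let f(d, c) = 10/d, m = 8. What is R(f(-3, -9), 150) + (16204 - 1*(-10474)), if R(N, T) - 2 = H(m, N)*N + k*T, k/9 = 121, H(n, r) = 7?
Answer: 570020/3 ≈ 1.9001e+5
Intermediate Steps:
k = 1089 (k = 9*121 = 1089)
R(N, T) = 2 + 7*N + 1089*T (R(N, T) = 2 + (7*N + 1089*T) = 2 + 7*N + 1089*T)
R(f(-3, -9), 150) + (16204 - 1*(-10474)) = (2 + 7*(10/(-3)) + 1089*150) + (16204 - 1*(-10474)) = (2 + 7*(10*(-⅓)) + 163350) + (16204 + 10474) = (2 + 7*(-10/3) + 163350) + 26678 = (2 - 70/3 + 163350) + 26678 = 489986/3 + 26678 = 570020/3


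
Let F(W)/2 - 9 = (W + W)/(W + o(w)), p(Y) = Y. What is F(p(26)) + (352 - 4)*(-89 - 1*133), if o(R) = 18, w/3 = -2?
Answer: -849592/11 ≈ -77236.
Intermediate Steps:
w = -6 (w = 3*(-2) = -6)
F(W) = 18 + 4*W/(18 + W) (F(W) = 18 + 2*((W + W)/(W + 18)) = 18 + 2*((2*W)/(18 + W)) = 18 + 2*(2*W/(18 + W)) = 18 + 4*W/(18 + W))
F(p(26)) + (352 - 4)*(-89 - 1*133) = 2*(162 + 11*26)/(18 + 26) + (352 - 4)*(-89 - 1*133) = 2*(162 + 286)/44 + 348*(-89 - 133) = 2*(1/44)*448 + 348*(-222) = 224/11 - 77256 = -849592/11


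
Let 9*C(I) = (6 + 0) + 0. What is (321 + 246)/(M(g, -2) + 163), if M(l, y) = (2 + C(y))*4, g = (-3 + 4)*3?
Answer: 1701/521 ≈ 3.2649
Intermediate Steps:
g = 3 (g = 1*3 = 3)
C(I) = ⅔ (C(I) = ((6 + 0) + 0)/9 = (6 + 0)/9 = (⅑)*6 = ⅔)
M(l, y) = 32/3 (M(l, y) = (2 + ⅔)*4 = (8/3)*4 = 32/3)
(321 + 246)/(M(g, -2) + 163) = (321 + 246)/(32/3 + 163) = 567/(521/3) = 567*(3/521) = 1701/521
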